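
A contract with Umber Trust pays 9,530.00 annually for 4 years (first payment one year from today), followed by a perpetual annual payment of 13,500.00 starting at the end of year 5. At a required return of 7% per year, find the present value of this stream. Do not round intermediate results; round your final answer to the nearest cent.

PV of 4-year annuity: 9,530.00 × [1 − (1+0.07)^−4] / 0.07 = 32280.12327
Perpetuity value at year 4: 13,500.00 / 0.07 = 192857.14286
PV of perpetuity: 192857.14286 / (1+0.07)^4 = 147129.79089
Total PV = 32280.12327 + 147129.79089 = 179409.91417

179409.91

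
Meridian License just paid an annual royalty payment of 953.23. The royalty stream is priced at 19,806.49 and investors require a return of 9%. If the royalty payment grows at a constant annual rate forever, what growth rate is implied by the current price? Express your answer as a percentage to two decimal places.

P = D₀(1+g)/(r−g) ⇒ P(r−g) = D₀(1+g) ⇒ g(P+D₀) = P·r − D₀
g = (P·r − D₀)/(P + D₀) = (19,806.49×0.09 − 953.23) / (19,806.49 + 953.23) = 0.039950

4.00%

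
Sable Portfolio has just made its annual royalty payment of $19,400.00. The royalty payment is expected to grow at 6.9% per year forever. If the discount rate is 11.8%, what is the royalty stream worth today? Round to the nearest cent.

D₁ = D₀ × (1 + g) = $19,400.00 × 1.069 = $20,738.6000
Growing perpetuity: P = D₁ / (r − g) = $20,738.6000 / (0.118 − 0.069) = $423,236.73

$423236.73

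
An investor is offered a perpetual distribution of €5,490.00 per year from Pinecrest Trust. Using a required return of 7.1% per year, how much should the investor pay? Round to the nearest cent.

€77323.94

Level perpetuity: PV = C / r = €5,490.00 / 0.071 = €77,323.94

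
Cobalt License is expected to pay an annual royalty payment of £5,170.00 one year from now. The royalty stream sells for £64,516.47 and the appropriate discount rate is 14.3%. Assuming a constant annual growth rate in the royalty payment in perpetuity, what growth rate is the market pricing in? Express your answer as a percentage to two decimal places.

6.29%

P = D₁/(r−g) ⇒ g = r − D₁/P = 0.143 − £5,170.00/£64,516.47 = 0.062865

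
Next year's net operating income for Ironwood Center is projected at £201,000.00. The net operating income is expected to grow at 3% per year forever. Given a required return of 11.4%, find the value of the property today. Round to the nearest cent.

£2392857.14

Growing perpetuity: P = D₁ / (r − g) = £201,000.0000 / (0.114 − 0.03) = £2,392,857.14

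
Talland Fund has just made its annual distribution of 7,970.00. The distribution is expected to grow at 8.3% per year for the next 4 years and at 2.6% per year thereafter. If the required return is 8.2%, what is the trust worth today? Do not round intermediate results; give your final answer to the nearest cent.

D_1 = 8631.51000
D_2 = 9347.92533
D_3 = 10123.80313
D_4 = 10964.07879
Terminal value at year 4: TV = D_4×(1+g_2)/(r−g_2) = 11249.14484/0.056 = 200877.58645
P_0 = D_1/(1+r)^1 + D_2/(1+r)^2 + D_3/(1+r)^3 + D_4/(1+r)^4 + TV/(1+r)^4
    = 7977.36599 + 7984.73879 + 7992.11840 + 7999.50483 + 146562.35630 = 178516.08430

178516.08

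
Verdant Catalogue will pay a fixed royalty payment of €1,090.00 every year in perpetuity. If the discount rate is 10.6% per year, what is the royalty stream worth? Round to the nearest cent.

Level perpetuity: PV = C / r = €1,090.00 / 0.106 = €10,283.02

€10283.02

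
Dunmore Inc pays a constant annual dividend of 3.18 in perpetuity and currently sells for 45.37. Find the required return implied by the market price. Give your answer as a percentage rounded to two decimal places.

P = C/r ⇒ r = C/P = 3.18/45.37 = 0.070090

7.01%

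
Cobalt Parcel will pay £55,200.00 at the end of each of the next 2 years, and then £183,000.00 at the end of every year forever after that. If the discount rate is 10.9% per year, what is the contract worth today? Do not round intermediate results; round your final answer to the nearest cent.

£1459747.64

PV of 2-year annuity: £55,200.00 × [1 − (1+0.109)^−2] / 0.109 = 94656.96275
Perpetuity value at year 2: £183,000.00 / 0.109 = 1678899.08257
PV of perpetuity: 1678899.08257 / (1+0.109)^2 = 1365090.67346
Total PV = 94656.96275 + 1365090.67346 = 1459747.63621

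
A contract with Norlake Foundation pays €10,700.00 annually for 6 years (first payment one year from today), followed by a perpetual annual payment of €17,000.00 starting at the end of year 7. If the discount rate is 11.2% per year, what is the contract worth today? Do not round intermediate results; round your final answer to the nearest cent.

PV of 6-year annuity: €10,700.00 × [1 − (1+0.112)^−6] / 0.112 = 45007.14149
Perpetuity value at year 6: €17,000.00 / 0.112 = 151785.71429
PV of perpetuity: 151785.71429 / (1+0.112)^6 = 80279.04089
Total PV = 45007.14149 + 80279.04089 = 125286.18238

€125286.18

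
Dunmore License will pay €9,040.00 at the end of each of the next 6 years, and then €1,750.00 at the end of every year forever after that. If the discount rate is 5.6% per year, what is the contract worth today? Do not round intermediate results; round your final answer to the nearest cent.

€67552.27

PV of 6-year annuity: €9,040.00 × [1 − (1+0.056)^−6] / 0.056 = 45016.80097
Perpetuity value at year 6: €1,750.00 / 0.056 = 31250.00000
PV of perpetuity: 31250.00000 / (1+0.056)^6 = 22535.46441
Total PV = 45016.80097 + 22535.46441 = 67552.26539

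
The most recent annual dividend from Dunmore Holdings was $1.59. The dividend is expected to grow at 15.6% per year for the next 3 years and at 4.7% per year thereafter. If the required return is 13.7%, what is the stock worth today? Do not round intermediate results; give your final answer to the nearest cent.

D_1 = 1.83804
D_2 = 2.12477
D_3 = 2.45624
Terminal value at year 3: TV = D_3×(1+g_2)/(r−g_2) = 2.57168/0.09 = 28.57425
P_0 = D_1/(1+r)^1 + D_2/(1+r)^2 + D_3/(1+r)^3 + TV/(1+r)^3
    = 1.61657 + 1.64358 + 1.67105 + 19.43987 = 24.37108

$24.37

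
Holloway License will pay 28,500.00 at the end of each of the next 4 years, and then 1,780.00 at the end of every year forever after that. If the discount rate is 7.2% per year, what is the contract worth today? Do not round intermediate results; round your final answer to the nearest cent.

PV of 4-year annuity: 28,500.00 × [1 − (1+0.072)^−4] / 0.072 = 96101.25703
Perpetuity value at year 4: 1,780.00 / 0.072 = 24722.22222
PV of perpetuity: 24722.22222 / (1+0.072)^4 = 18720.10863
Total PV = 96101.25703 + 18720.10863 = 114821.36565

114821.37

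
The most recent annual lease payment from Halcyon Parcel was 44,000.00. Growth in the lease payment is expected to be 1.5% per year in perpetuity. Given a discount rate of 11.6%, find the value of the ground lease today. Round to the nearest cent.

442178.22

D₁ = D₀ × (1 + g) = 44,000.00 × 1.015 = 44,660.0000
Growing perpetuity: P = D₁ / (r − g) = 44,660.0000 / (0.116 − 0.015) = 442,178.22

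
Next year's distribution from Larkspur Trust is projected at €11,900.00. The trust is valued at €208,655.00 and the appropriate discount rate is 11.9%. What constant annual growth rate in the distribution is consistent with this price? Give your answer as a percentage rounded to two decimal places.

6.20%

P = D₁/(r−g) ⇒ g = r − D₁/P = 0.119 − €11,900.00/€208,655.00 = 0.061968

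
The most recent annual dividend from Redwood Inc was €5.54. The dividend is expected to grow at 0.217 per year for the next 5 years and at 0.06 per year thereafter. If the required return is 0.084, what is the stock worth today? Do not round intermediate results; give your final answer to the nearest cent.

€476.15

D_1 = 6.74218
D_2 = 8.20523
D_3 = 9.98577
D_4 = 12.15268
D_5 = 14.78981
Terminal value at year 5: TV = D_5×(1+g_2)/(r−g_2) = 15.67720/0.024 = 653.21670
P_0 = D_1/(1+r)^1 + D_2/(1+r)^2 + D_3/(1+r)^3 + D_4/(1+r)^4 + D_5/(1+r)^5 + TV/(1+r)^5
    = 6.21972 + 6.98284 + 7.83960 + 8.80146 + 9.88135 + 436.42625 = 476.15123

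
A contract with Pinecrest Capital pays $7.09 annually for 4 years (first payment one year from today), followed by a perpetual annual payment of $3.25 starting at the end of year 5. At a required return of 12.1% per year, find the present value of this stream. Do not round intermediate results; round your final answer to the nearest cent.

$38.50

PV of 4-year annuity: $7.09 × [1 − (1+0.121)^−4] / 0.121 = 21.48953
Perpetuity value at year 4: $3.25 / 0.121 = 26.85950
PV of perpetuity: 26.85950 / (1+0.121)^4 = 17.00887
Total PV = 21.48953 + 17.00887 = 38.49840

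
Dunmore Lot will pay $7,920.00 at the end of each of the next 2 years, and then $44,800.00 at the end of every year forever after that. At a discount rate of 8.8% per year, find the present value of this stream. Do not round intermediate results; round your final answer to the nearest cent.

PV of 2-year annuity: $7,920.00 × [1 − (1+0.088)^−2] / 0.088 = 13970.04758
Perpetuity value at year 2: $44,800.00 / 0.088 = 509090.90909
PV of perpetuity: 509090.90909 / (1+0.088)^2 = 430068.41774
Total PV = 13970.04758 + 430068.41774 = 444038.46532

$444038.47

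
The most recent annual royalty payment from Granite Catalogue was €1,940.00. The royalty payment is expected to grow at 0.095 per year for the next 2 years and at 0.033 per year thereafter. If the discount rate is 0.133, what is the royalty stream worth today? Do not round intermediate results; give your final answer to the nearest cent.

D_1 = 2124.30000
D_2 = 2326.10850
Terminal value at year 2: TV = D_2×(1+g_2)/(r−g_2) = 2402.87008/0.1 = 24028.70081
P_0 = D_1/(1+r)^1 + D_2/(1+r)^2 + TV/(1+r)^2
    = 1874.93380 + 1812.04988 + 18718.47527 = 22405.45896

€22405.46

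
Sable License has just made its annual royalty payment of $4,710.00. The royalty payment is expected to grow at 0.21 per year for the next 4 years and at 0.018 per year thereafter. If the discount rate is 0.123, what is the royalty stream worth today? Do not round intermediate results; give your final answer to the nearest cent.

D_1 = 5699.10000
D_2 = 6895.91100
D_3 = 8344.05231
D_4 = 10096.30330
Terminal value at year 4: TV = D_4×(1+g_2)/(r−g_2) = 10278.03675/0.105 = 97886.06433
P_0 = D_1/(1+r)^1 + D_2/(1+r)^2 + D_3/(1+r)^3 + D_4/(1+r)^4 + TV/(1+r)^4
    = 5074.88869 + 5468.04570 + 5891.66099 + 6348.09421 + 61546.28482 = 84328.97440

$84328.97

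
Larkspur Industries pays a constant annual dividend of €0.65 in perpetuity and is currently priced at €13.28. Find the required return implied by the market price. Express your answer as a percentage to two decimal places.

P = C/r ⇒ r = C/P = €0.65/€13.28 = 0.048946

4.89%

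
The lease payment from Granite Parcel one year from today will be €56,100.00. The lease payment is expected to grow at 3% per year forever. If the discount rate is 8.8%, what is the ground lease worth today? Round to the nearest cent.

€967241.38

Growing perpetuity: P = D₁ / (r − g) = €56,100.0000 / (0.088 − 0.03) = €967,241.38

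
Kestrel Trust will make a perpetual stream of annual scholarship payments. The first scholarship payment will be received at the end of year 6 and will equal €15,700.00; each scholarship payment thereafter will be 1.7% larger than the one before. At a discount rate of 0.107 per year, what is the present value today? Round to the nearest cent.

€104934.68

Value at end of year 5: C₁ / (r − g) = €15,700.00 / (0.107 − 0.017) = €174,444.4444
Discount to today: PV = €174,444.4444 / (1 + 0.107)^5 = €174,444.4444 / 1.662410 = €104,934.68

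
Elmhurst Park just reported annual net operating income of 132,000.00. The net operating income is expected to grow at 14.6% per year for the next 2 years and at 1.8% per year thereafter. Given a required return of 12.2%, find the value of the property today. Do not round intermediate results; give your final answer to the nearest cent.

D_1 = 151272.00000
D_2 = 173357.71200
Terminal value at year 2: TV = D_2×(1+g_2)/(r−g_2) = 176478.15082/0.104 = 1696905.29631
P_0 = D_1/(1+r)^1 + D_2/(1+r)^2 + TV/(1+r)^2
    = 134823.52941 + 137707.45517 + 1347944.12854 = 1620475.11312

1620475.11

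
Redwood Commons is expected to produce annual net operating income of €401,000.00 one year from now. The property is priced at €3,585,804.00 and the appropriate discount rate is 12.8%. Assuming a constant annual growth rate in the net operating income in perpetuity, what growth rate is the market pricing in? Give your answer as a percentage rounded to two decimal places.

P = D₁/(r−g) ⇒ g = r − D₁/P = 0.128 − €401,000.00/€3,585,804.00 = 0.016170

1.62%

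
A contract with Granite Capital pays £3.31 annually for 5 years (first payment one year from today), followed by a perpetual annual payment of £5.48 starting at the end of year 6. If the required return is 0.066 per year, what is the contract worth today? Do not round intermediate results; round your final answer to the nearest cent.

PV of 5-year annuity: £3.31 × [1 − (1+0.066)^−5] / 0.066 = 13.71826
Perpetuity value at year 5: £5.48 / 0.066 = 83.03030
PV of perpetuity: 83.03030 / (1+0.066)^5 = 60.31851
Total PV = 13.71826 + 60.31851 = 74.03676

£74.04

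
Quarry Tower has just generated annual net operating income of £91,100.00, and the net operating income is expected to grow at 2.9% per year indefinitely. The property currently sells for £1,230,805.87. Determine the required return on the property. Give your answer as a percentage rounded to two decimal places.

10.52%

D₁ = £91,100.00 × 1.029 = £93,741.9000
P = D₁/(r − g) ⇒ r = D₁/P + g = £93,741.9000/£1,230,805.87 + 0.029 = 0.076163 + 0.029 = 0.105163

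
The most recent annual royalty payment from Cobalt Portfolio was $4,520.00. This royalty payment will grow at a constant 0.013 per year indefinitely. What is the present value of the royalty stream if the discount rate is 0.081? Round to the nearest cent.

D₁ = D₀ × (1 + g) = $4,520.00 × 1.013 = $4,578.7600
Growing perpetuity: P = D₁ / (r − g) = $4,578.7600 / (0.081 − 0.013) = $67,334.71

$67334.71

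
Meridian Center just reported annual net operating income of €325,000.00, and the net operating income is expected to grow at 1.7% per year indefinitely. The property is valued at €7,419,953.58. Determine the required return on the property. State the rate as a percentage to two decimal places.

6.15%

D₁ = €325,000.00 × 1.017 = €330,525.0000
P = D₁/(r − g) ⇒ r = D₁/P + g = €330,525.0000/€7,419,953.58 + 0.017 = 0.044545 + 0.017 = 0.061545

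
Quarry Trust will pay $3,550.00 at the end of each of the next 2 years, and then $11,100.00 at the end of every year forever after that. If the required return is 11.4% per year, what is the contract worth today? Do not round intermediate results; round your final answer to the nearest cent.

PV of 2-year annuity: $3,550.00 × [1 − (1+0.114)^−2] / 0.114 = 6047.32006
Perpetuity value at year 2: $11,100.00 / 0.114 = 97368.42105
PV of perpetuity: 97368.42105 / (1+0.114)^2 = 78459.89919
Total PV = 6047.32006 + 78459.89919 = 84507.21924

$84507.22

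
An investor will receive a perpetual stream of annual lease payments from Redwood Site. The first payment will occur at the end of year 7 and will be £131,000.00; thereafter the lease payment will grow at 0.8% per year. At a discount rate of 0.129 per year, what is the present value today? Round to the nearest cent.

Value at end of year 6: C₁ / (r − g) = £131,000.00 / (0.129 − 0.008) = £1,082,644.6281
Discount to today: PV = £1,082,644.6281 / (1 + 0.129)^6 = £1,082,644.6281 / 2.070922 = £522,783.98

£522783.98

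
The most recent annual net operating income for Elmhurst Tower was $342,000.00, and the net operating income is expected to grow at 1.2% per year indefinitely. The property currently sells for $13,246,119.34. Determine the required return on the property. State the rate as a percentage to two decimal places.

D₁ = $342,000.00 × 1.012 = $346,104.0000
P = D₁/(r − g) ⇒ r = D₁/P + g = $346,104.0000/$13,246,119.34 + 0.012 = 0.026129 + 0.012 = 0.038129

3.81%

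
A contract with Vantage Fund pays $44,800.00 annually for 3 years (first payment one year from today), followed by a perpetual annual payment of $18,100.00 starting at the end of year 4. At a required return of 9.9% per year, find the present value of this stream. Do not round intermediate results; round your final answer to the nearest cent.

$249344.30

PV of 3-year annuity: $44,800.00 × [1 − (1+0.099)^−3] / 0.099 = 111607.40156
Perpetuity value at year 3: $18,100.00 / 0.099 = 182828.28283
PV of perpetuity: 182828.28283 / (1+0.099)^3 = 137736.89961
Total PV = 111607.40156 + 137736.89961 = 249344.30117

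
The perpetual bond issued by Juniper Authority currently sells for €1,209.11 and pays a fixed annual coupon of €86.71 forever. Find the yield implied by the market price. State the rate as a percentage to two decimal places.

7.17%

P = C/r ⇒ r = C/P = €86.71/€1,209.11 = 0.071714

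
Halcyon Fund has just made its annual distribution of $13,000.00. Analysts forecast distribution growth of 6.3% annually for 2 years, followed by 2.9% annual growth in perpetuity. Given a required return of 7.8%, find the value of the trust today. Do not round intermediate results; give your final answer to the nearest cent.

$290915.30

D_1 = 13819.00000
D_2 = 14689.59700
Terminal value at year 2: TV = D_2×(1+g_2)/(r−g_2) = 15115.59531/0.049 = 308481.53700
P_0 = D_1/(1+r)^1 + D_2/(1+r)^2 + TV/(1+r)^2
    = 12819.10946 + 12640.73595 + 265455.45503 = 290915.30044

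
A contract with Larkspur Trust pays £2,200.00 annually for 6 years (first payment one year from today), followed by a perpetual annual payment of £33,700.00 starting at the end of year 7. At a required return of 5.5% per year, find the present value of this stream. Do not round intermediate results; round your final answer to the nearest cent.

PV of 6-year annuity: £2,200.00 × [1 − (1+0.055)^−6] / 0.055 = 10990.16668
Perpetuity value at year 6: £33,700.00 / 0.055 = 612727.27273
PV of perpetuity: 612727.27273 / (1+0.055)^6 = 444377.90133
Total PV = 10990.16668 + 444377.90133 = 455368.06800

£455368.07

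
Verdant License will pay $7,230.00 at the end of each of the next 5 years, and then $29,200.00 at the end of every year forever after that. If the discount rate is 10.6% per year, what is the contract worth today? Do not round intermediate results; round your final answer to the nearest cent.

$193449.13

PV of 5-year annuity: $7,230.00 × [1 − (1+0.106)^−5] / 0.106 = 26992.40548
Perpetuity value at year 5: $29,200.00 / 0.106 = 275471.69811
PV of perpetuity: 275471.69811 / (1+0.106)^5 = 166456.72715
Total PV = 26992.40548 + 166456.72715 = 193449.13263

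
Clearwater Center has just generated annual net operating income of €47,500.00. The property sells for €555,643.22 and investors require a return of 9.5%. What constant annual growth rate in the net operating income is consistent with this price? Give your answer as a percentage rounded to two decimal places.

P = D₀(1+g)/(r−g) ⇒ P(r−g) = D₀(1+g) ⇒ g(P+D₀) = P·r − D₀
g = (P·r − D₀)/(P + D₀) = (€555,643.22×0.095 − €47,500.00) / (€555,643.22 + €47,500.00) = 0.008764

0.88%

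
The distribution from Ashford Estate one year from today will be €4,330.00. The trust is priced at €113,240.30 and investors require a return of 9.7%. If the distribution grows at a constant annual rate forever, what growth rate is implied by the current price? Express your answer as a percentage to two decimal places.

5.88%

P = D₁/(r−g) ⇒ g = r − D₁/P = 0.097 − €4,330.00/€113,240.30 = 0.058763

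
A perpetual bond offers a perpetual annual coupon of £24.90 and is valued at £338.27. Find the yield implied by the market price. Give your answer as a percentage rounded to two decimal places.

P = C/r ⇒ r = C/P = £24.90/£338.27 = 0.073610

7.36%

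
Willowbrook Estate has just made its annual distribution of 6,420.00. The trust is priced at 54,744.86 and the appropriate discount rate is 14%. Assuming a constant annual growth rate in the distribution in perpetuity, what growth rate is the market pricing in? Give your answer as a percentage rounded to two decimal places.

2.03%

P = D₀(1+g)/(r−g) ⇒ P(r−g) = D₀(1+g) ⇒ g(P+D₀) = P·r − D₀
g = (P·r − D₀)/(P + D₀) = (54,744.86×0.14 − 6,420.00) / (54,744.86 + 6,420.00) = 0.020343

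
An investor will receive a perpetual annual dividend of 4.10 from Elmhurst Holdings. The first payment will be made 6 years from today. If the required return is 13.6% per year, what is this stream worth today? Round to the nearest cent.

15.94

Value at end of year 5: C / r = 4.10 / 0.136 = 30.1471
Discount to today: PV = 30.1471 / (1 + 0.136)^5 = 30.1471 / 1.891872 = 15.94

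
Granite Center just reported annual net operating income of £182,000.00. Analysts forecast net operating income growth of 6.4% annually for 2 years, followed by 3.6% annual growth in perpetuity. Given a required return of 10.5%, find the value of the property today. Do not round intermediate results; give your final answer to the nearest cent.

£2877607.50

D_1 = 193648.00000
D_2 = 206041.47200
Terminal value at year 2: TV = D_2×(1+g_2)/(r−g_2) = 213458.96499/0.069 = 3093608.18829
P_0 = D_1/(1+r)^1 + D_2/(1+r)^2 + TV/(1+r)^2
    = 175247.05882 + 168744.67927 + 2533615.76404 = 2877607.50213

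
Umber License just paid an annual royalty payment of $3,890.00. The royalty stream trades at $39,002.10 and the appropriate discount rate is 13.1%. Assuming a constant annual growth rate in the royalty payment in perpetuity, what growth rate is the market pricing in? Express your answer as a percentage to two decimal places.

2.84%

P = D₀(1+g)/(r−g) ⇒ P(r−g) = D₀(1+g) ⇒ g(P+D₀) = P·r − D₀
g = (P·r − D₀)/(P + D₀) = ($39,002.10×0.131 − $3,890.00) / ($39,002.10 + $3,890.00) = 0.028427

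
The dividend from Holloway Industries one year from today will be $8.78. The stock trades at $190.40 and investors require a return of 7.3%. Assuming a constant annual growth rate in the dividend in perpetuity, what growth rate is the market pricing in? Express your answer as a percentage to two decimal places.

P = D₁/(r−g) ⇒ g = r − D₁/P = 0.073 − $8.78/$190.40 = 0.026887

2.69%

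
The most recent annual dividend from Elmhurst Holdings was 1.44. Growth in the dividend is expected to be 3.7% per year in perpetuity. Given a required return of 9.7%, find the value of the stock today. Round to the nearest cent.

D₁ = D₀ × (1 + g) = 1.44 × 1.037 = 1.4933
Growing perpetuity: P = D₁ / (r − g) = 1.4933 / (0.097 − 0.037) = 24.89

24.89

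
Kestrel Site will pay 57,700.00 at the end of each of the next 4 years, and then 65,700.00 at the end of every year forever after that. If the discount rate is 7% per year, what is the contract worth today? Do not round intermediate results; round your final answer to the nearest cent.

911473.74

PV of 4-year annuity: 57,700.00 × [1 − (1+0.07)^−4] / 0.07 = 195442.08950
Perpetuity value at year 4: 65,700.00 / 0.07 = 938571.42857
PV of perpetuity: 938571.42857 / (1+0.07)^4 = 716031.64902
Total PV = 195442.08950 + 716031.64902 = 911473.73852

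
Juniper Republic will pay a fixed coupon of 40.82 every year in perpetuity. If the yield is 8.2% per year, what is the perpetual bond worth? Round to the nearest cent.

Level perpetuity: PV = C / r = 40.82 / 0.082 = 497.80

497.80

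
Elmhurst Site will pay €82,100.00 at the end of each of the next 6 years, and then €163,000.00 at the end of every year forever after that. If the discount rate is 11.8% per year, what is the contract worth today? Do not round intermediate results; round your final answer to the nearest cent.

PV of 6-year annuity: €82,100.00 × [1 − (1+0.118)^−6] / 0.118 = 339467.21904
Perpetuity value at year 6: €163,000.00 / 0.118 = 1381355.93220
PV of perpetuity: 1381355.93220 / (1+0.118)^6 = 707383.25615
Total PV = 339467.21904 + 707383.25615 = 1046850.47519

€1046850.48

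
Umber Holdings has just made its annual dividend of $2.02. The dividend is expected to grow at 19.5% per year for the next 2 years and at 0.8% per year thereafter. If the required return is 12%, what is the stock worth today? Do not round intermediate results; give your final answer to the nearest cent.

$25.15

D_1 = 2.41390
D_2 = 2.88461
Terminal value at year 2: TV = D_2×(1+g_2)/(r−g_2) = 2.90769/0.112 = 25.96149
P_0 = D_1/(1+r)^1 + D_2/(1+r)^2 + TV/(1+r)^2
    = 2.15527 + 2.29959 + 20.69634 = 25.15121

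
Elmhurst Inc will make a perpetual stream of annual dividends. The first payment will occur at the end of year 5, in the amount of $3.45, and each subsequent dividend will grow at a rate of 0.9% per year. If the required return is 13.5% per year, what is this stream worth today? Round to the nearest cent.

Value at end of year 4: C₁ / (r − g) = $3.45 / (0.135 − 0.009) = $27.3810
Discount to today: PV = $27.3810 / (1 + 0.135)^4 = $27.3810 / 1.659524 = $16.50

$16.50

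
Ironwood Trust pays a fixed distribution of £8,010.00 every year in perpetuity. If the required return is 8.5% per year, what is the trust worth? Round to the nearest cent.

Level perpetuity: PV = C / r = £8,010.00 / 0.085 = £94,235.29

£94235.29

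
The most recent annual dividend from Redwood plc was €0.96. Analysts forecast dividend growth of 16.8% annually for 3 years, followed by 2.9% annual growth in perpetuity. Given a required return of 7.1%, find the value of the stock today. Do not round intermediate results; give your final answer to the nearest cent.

€33.94

D_1 = 1.12128
D_2 = 1.30966
D_3 = 1.52968
Terminal value at year 3: TV = D_3×(1+g_2)/(r−g_2) = 1.57404/0.042 = 37.47709
P_0 = D_1/(1+r)^1 + D_2/(1+r)^2 + D_3/(1+r)^3 + TV/(1+r)^3
    = 1.04695 + 1.14177 + 1.24518 + 30.50685 = 33.94075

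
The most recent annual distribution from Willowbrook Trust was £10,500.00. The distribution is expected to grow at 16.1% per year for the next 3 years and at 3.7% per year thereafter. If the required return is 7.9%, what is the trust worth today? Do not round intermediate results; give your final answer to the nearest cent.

D_1 = 12190.50000
D_2 = 14153.17050
D_3 = 16431.83095
Terminal value at year 3: TV = D_3×(1+g_2)/(r−g_2) = 17039.80870/0.042 = 405709.73085
P_0 = D_1/(1+r)^1 + D_2/(1+r)^2 + D_3/(1+r)^3 + TV/(1+r)^3
    = 11297.96108 + 12156.56423 + 13080.41805 + 322961.75041 = 359496.69377

£359496.69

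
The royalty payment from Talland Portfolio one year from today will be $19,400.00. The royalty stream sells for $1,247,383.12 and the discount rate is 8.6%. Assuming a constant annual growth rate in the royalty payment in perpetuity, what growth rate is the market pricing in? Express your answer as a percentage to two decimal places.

7.04%

P = D₁/(r−g) ⇒ g = r − D₁/P = 0.086 − $19,400.00/$1,247,383.12 = 0.070447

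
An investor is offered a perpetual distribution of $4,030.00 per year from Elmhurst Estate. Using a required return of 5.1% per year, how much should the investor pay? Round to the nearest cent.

$79019.61

Level perpetuity: PV = C / r = $4,030.00 / 0.051 = $79,019.61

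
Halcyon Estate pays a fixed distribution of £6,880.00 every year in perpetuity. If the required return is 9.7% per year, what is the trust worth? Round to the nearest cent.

Level perpetuity: PV = C / r = £6,880.00 / 0.097 = £70,927.84

£70927.84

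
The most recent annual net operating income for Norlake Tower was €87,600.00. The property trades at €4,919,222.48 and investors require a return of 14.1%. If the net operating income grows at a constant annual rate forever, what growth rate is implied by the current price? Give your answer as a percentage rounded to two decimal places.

P = D₀(1+g)/(r−g) ⇒ P(r−g) = D₀(1+g) ⇒ g(P+D₀) = P·r − D₀
g = (P·r − D₀)/(P + D₀) = (€4,919,222.48×0.141 − €87,600.00) / (€4,919,222.48 + €87,600.00) = 0.121037

12.10%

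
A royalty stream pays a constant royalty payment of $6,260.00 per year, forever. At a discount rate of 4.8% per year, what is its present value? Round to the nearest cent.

Level perpetuity: PV = C / r = $6,260.00 / 0.048 = $130,416.67

$130416.67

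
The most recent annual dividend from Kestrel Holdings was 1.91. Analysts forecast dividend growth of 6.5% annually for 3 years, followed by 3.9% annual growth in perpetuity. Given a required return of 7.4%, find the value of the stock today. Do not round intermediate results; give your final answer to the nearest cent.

60.92

D_1 = 2.03415
D_2 = 2.16637
D_3 = 2.30718
Terminal value at year 3: TV = D_3×(1+g_2)/(r−g_2) = 2.39716/0.035 = 68.49040
P_0 = D_1/(1+r)^1 + D_2/(1+r)^2 + D_3/(1+r)^3 + TV/(1+r)^3
    = 1.89399 + 1.87812 + 1.86238 + 55.28621 = 60.92072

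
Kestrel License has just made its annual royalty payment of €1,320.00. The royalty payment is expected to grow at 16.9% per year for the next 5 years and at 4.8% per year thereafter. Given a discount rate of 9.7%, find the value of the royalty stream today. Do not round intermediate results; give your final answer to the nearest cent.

€46814.27

D_1 = 1543.08000
D_2 = 1803.86052
D_3 = 2108.71295
D_4 = 2465.08544
D_5 = 2881.68487
Terminal value at year 5: TV = D_5×(1+g_2)/(r−g_2) = 3020.00575/0.049 = 61632.77038
P_0 = D_1/(1+r)^1 + D_2/(1+r)^2 + D_3/(1+r)^3 + D_4/(1+r)^4 + D_5/(1+r)^5 + TV/(1+r)^5
    = 1406.63628 + 1498.95881 + 1597.34079 + 1702.17993 + 1813.90003 + 38795.24972 = 46814.26557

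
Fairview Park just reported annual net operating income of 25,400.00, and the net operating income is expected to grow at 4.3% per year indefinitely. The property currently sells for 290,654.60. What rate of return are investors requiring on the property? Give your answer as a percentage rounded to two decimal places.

D₁ = 25,400.00 × 1.043 = 26,492.2000
P = D₁/(r − g) ⇒ r = D₁/P + g = 26,492.2000/290,654.60 + 0.043 = 0.091147 + 0.043 = 0.134147

13.41%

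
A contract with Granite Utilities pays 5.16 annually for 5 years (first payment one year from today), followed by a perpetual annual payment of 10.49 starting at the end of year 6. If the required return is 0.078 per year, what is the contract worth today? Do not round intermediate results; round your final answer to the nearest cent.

113.09

PV of 5-year annuity: 5.16 × [1 − (1+0.078)^−5] / 0.078 = 20.71144
Perpetuity value at year 5: 10.49 / 0.078 = 134.48718
PV of perpetuity: 134.48718 / (1+0.078)^5 = 92.38194
Total PV = 20.71144 + 92.38194 = 113.09338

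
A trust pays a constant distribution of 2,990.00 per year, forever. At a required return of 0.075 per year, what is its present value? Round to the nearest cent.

Level perpetuity: PV = C / r = 2,990.00 / 0.075 = 39,866.67

39866.67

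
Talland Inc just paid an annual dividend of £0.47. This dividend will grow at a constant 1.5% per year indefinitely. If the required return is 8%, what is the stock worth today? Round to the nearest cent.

£7.34

D₁ = D₀ × (1 + g) = £0.47 × 1.015 = £0.4771
Growing perpetuity: P = D₁ / (r − g) = £0.4771 / (0.08 − 0.015) = £7.34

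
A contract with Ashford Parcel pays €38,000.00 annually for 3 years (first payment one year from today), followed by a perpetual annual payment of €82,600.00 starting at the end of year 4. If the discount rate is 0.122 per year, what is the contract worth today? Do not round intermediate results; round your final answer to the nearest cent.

PV of 3-year annuity: €38,000.00 × [1 − (1+0.122)^−3] / 0.122 = 90956.82580
Perpetuity value at year 3: €82,600.00 / 0.122 = 677049.18033
PV of perpetuity: 677049.18033 / (1+0.122)^3 = 479337.76424
Total PV = 90956.82580 + 479337.76424 = 570294.59005

€570294.59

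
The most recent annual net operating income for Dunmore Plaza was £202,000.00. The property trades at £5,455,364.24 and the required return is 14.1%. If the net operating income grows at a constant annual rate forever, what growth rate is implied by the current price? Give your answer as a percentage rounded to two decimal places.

P = D₀(1+g)/(r−g) ⇒ P(r−g) = D₀(1+g) ⇒ g(P+D₀) = P·r − D₀
g = (P·r − D₀)/(P + D₀) = (£5,455,364.24×0.141 − £202,000.00) / (£5,455,364.24 + £202,000.00) = 0.100260

10.03%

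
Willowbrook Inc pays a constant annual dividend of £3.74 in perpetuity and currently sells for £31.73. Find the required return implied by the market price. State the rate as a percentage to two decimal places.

P = C/r ⇒ r = C/P = £3.74/£31.73 = 0.117870

11.79%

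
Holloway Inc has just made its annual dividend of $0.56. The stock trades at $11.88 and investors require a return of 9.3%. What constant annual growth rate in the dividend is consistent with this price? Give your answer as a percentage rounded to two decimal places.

4.38%

P = D₀(1+g)/(r−g) ⇒ P(r−g) = D₀(1+g) ⇒ g(P+D₀) = P·r − D₀
g = (P·r − D₀)/(P + D₀) = ($11.88×0.093 − $0.56) / ($11.88 + $0.56) = 0.043797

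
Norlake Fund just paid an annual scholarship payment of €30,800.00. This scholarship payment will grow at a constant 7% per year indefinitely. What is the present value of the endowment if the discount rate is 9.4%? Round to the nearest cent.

D₁ = D₀ × (1 + g) = €30,800.00 × 1.07 = €32,956.0000
Growing perpetuity: P = D₁ / (r − g) = €32,956.0000 / (0.094 − 0.07) = €1,373,166.67

€1373166.67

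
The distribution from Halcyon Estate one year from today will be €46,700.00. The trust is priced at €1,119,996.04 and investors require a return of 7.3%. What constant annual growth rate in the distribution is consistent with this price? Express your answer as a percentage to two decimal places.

3.13%

P = D₁/(r−g) ⇒ g = r − D₁/P = 0.073 − €46,700.00/€1,119,996.04 = 0.031303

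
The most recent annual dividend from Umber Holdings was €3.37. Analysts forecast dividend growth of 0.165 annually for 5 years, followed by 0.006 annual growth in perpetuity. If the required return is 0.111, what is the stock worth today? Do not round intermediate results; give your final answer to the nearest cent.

D_1 = 3.92605
D_2 = 4.57385
D_3 = 5.32853
D_4 = 6.20774
D_5 = 7.23202
Terminal value at year 5: TV = D_5×(1+g_2)/(r−g_2) = 7.27541/0.105 = 69.28962
P_0 = D_1/(1+r)^1 + D_2/(1+r)^2 + D_3/(1+r)^3 + D_4/(1+r)^4 + D_5/(1+r)^5 + TV/(1+r)^5
    = 3.53380 + 3.70556 + 3.88567 + 4.07453 + 4.27257 + 40.93529 = 60.40742

€60.41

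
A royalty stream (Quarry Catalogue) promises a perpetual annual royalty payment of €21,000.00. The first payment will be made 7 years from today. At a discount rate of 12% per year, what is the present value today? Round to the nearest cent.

€88660.45

Value at end of year 6: C / r = €21,000.00 / 0.12 = €175,000.0000
Discount to today: PV = €175,000.0000 / (1 + 0.12)^6 = €175,000.0000 / 1.973823 = €88,660.45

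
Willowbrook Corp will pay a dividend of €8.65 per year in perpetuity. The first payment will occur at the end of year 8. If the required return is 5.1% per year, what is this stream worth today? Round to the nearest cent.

Value at end of year 7: C / r = €8.65 / 0.051 = €169.6078
Discount to today: PV = €169.6078 / (1 + 0.051)^7 = €169.6078 / 1.416508 = €119.74

€119.74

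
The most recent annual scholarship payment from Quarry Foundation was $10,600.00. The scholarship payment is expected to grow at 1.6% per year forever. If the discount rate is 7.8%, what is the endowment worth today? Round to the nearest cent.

D₁ = D₀ × (1 + g) = $10,600.00 × 1.016 = $10,769.6000
Growing perpetuity: P = D₁ / (r − g) = $10,769.6000 / (0.078 − 0.016) = $173,703.23

$173703.23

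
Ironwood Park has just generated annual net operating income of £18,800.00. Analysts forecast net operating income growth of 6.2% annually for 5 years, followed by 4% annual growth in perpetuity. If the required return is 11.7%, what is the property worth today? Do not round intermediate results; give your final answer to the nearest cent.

£278261.44

D_1 = 19965.60000
D_2 = 21203.46720
D_3 = 22518.08217
D_4 = 23914.20326
D_5 = 25396.88386
Terminal value at year 5: TV = D_5×(1+g_2)/(r−g_2) = 26412.75922/0.077 = 343022.84698
P_0 = D_1/(1+r)^1 + D_2/(1+r)^2 + D_3/(1+r)^3 + D_4/(1+r)^4 + D_5/(1+r)^5 + TV/(1+r)^5
    = 17874.30618 + 16994.19262 + 16157.41501 + 15361.83952 + 14605.43739 + 197268.24530 = 278261.43602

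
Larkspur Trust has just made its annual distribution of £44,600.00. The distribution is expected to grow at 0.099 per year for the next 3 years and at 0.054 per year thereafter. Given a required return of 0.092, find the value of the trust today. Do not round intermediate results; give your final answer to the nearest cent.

D_1 = 49015.40000
D_2 = 53867.92460
D_3 = 59200.84914
Terminal value at year 3: TV = D_3×(1+g_2)/(r−g_2) = 62397.69499/0.038 = 1642044.60497
P_0 = D_1/(1+r)^1 + D_2/(1+r)^2 + D_3/(1+r)^3 + TV/(1+r)^3
    = 44885.89744 + 45173.62755 + 45463.20208 + 1261005.65778 = 1396528.38485

£1396528.38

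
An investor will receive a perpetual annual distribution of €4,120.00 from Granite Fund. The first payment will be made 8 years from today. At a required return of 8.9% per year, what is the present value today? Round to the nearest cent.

Value at end of year 7: C / r = €4,120.00 / 0.089 = €46,292.1348
Discount to today: PV = €46,292.1348 / (1 + 0.089)^7 = €46,292.1348 / 1.816332 = €25,486.61

€25486.61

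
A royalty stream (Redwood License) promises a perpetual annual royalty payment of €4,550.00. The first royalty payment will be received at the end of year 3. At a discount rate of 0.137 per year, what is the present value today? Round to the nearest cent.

Value at end of year 2: C / r = €4,550.00 / 0.137 = €33,211.6788
Discount to today: PV = €33,211.6788 / (1 + 0.137)^2 = €33,211.6788 / 1.292769 = €25,690.34

€25690.34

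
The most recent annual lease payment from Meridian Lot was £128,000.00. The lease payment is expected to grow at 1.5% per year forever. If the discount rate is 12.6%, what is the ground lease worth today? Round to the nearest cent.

D₁ = D₀ × (1 + g) = £128,000.00 × 1.015 = £129,920.0000
Growing perpetuity: P = D₁ / (r − g) = £129,920.0000 / (0.126 − 0.015) = £1,170,450.45

£1170450.45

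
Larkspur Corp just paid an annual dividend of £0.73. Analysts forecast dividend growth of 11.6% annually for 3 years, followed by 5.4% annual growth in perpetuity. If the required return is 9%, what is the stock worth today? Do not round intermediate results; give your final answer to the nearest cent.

D_1 = 0.81468
D_2 = 0.90918
D_3 = 1.01465
Terminal value at year 3: TV = D_3×(1+g_2)/(r−g_2) = 1.06944/0.036 = 29.70664
P_0 = D_1/(1+r)^1 + D_2/(1+r)^2 + D_3/(1+r)^3 + TV/(1+r)^3
    = 0.74741 + 0.76524 + 0.78349 + 22.93898 = 25.23513

£25.24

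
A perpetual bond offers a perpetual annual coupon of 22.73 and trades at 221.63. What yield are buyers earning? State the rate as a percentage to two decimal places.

P = C/r ⇒ r = C/P = 22.73/221.63 = 0.102558

10.26%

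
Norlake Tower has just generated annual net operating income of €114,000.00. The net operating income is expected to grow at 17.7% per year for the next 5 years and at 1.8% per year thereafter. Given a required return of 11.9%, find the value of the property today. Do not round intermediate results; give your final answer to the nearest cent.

D_1 = 134178.00000
D_2 = 157927.50600
D_3 = 185880.67456
D_4 = 218781.55396
D_5 = 257505.88901
Terminal value at year 5: TV = D_5×(1+g_2)/(r−g_2) = 262140.99501/0.101 = 2595455.39616
P_0 = D_1/(1+r)^1 + D_2/(1+r)^2 + D_3/(1+r)^3 + D_4/(1+r)^4 + D_5/(1+r)^5 + TV/(1+r)^5
    = 119908.84718 + 126123.96170 + 132661.21798 + 139537.31328 + 146769.81030 + 1479323.43453 = 2144324.58496

€2144324.58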